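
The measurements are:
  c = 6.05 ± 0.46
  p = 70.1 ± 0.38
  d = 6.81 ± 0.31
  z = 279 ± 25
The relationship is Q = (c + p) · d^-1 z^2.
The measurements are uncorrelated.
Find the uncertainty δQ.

Let u = c + p = 76.1. δu = √(δc² + δp²) = √(0.212 + 0.144) = 0.597, so δu/u = 0.00784.
Q is then a monomial in u, d, z:
δQ/Q = √((δu/u)² + (-1·δd/d)² + (2·δz/z)²) = √(6.14e-05 + 0.00207 + 0.0321) = 0.185
Q = 8.7e+05, so δQ = 0.185 × 8.7e+05 = 1.61e+05.

1.61e+05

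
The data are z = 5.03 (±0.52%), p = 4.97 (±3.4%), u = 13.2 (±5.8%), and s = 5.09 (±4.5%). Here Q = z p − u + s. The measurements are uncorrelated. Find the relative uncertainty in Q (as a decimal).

Let w = z·p = 25.0. δw/w = √((1·δz/z)² + (1·δp/p)²) = √(2.7e-05 + 0.00116) = 0.0344, so δw = 0.860.
Q = w − u + s: δQ = √(δw² + δu² + δs²) = √(0.739 + 0.586 + 0.0525) = 1.17
Q = 16.9, so δQ/Q = 1.17/16.9 = 0.0695.

0.0695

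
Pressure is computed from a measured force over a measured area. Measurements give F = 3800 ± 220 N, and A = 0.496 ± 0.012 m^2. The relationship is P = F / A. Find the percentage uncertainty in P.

6.27%

Products/powers → add relative errors in quadrature, weighted by exponent:
  (1·δF/F)² = (1×0.0579)² = 0.00335;  (-1·δA/A)² = (-1×0.0242)² = 0.000585
δP/P = √(0.00394) = 0.0627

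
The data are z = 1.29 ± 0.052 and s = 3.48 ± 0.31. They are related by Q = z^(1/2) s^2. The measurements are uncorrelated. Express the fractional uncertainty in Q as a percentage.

Each factor contributes (exponent × relative error)² to (δQ/Q)²:
  (½·δz/z)² = (0.5×0.0403)² = 0.000406;  (2·δs/s)² = (2×0.0891)² = 0.0317
δQ/Q = √(0.0321) = 0.179

17.9%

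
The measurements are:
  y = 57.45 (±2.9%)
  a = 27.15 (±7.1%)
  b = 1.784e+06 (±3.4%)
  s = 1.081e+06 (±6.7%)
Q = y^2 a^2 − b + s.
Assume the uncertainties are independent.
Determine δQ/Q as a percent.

22.3%

Let p = y^2·a^2 = 2.433e+06. δp/p = √((2·δy/y)² + (2·δa/a)²) = √(0.00336 + 0.0202) = 0.153, so δp = 3.73e+05.
Q = p − b + s: δQ = √(δp² + δb² + δs²) = √(1.39e+11 + 3.68e+09 + 5.25e+09) = 3.85e+05
Q = 1.73e+06, so δQ/Q = 3.85e+05/1.73e+06 = 0.223.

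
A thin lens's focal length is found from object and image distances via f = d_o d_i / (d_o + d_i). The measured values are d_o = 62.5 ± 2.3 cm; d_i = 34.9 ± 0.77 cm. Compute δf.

∂f/∂d_o = (d_i/(d_o+d_i))² = 0.128;  ∂f/∂d_i = (d_o/(d_o+d_i))² = 0.412
δf = √((∂f/∂d_o · δd_o)² + (∂f/∂d_i · δd_i)²) = √(0.0872 + 0.101) = 0.433 cm

0.433 cm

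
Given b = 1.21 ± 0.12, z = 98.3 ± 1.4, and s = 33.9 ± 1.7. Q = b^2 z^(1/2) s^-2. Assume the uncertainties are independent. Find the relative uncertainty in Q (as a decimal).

0.222

Q is a product of powers, so relative uncertainties combine in quadrature:
  (2·δb/b)² = (2×0.0992)² = 0.0393;  (½·δz/z)² = (0.5×0.0142)² = 5.07e-05;  (-2·δs/s)² = (-2×0.0501)² = 0.0101
δQ/Q = √(0.0495) = 0.222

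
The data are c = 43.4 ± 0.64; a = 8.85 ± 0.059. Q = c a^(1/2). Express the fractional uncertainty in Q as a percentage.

1.51%

Since Q is a product/quotient, work with relative uncertainties:
  (1·δc/c)² = (1×0.0147)² = 0.000217;  (½·δa/a)² = (0.5×0.00667)² = 1.11e-05
δQ/Q = √(0.000229) = 0.0151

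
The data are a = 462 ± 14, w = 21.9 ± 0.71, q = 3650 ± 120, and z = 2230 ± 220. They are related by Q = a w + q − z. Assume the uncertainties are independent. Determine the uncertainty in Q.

514

Let p = a·w = 10100. δp/p = √((1·δa/a)² + (1·δw/w)²) = √(0.000918 + 0.00105) = 0.0444, so δp = 449.
Q = p + q − z: δQ = √(δp² + δq² + δz²) = √(2.02e+05 + 14400 + 48400) = 514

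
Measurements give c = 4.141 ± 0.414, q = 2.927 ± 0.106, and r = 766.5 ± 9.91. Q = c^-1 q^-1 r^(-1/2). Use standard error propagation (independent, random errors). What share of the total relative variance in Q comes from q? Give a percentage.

(δQ/Q)² = (-1·δc/c)² + (-1·δq/q)² + (−½·δr/r)²
  c term: (-1×0.1000)² = 0.01000
  q term: (-1×0.0362)² = 0.00131
  r term: (-0.5×0.0129)² = 4.18e-05
Total = 0.0113. Share from q = 0.00131/0.0113 = 0.116.

11.6%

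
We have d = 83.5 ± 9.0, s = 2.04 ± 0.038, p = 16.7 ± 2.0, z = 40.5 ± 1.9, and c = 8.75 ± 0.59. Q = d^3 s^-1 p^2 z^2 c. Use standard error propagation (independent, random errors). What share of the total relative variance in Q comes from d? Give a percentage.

59.5%

(δQ/Q)² = (3·δd/d)² + (-1·δs/s)² + (2·δp/p)² + (2·δz/z)² + (1·δc/c)²
  d term: (3×0.108)² = 0.105
  s term: (-1×0.0186)² = 0.000347
  p term: (2×0.120)² = 0.0574
  z term: (2×0.0469)² = 0.00880
  c term: (1×0.0674)² = 0.00455
Total = 0.176. Share from d = 0.105/0.176 = 0.595.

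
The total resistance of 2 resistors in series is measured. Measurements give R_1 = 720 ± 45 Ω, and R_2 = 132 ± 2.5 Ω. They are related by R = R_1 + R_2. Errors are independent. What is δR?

Sums and differences: (δR)² = Σ (cᵢ δxᵢ)².
  (δR_1)² = 2020;  (δR_2)² = 6.25
δR = √(2030) = 45.1 Ω

45.1 Ω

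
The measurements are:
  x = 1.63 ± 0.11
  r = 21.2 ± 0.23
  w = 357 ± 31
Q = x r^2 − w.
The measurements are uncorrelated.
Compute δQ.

Let p = x·r^2 = 733. δp/p = √((1·δx/x)² + (2·δr/r)²) = √(0.00455 + 0.000471) = 0.0709, so δp = 51.9.
Q = p − w: δQ = √(δp² + δw²) = √(2700 + 961) = 60.5

60.5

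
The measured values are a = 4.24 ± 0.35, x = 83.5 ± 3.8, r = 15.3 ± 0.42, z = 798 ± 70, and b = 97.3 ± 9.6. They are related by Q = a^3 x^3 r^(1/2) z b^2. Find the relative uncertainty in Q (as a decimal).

0.356

Since Q is a product/quotient, work with relative uncertainties:
  (3·δa/a)² = (3×0.0825)² = 0.0613;  (3·δx/x)² = (3×0.0455)² = 0.0186;  (½·δr/r)² = (0.5×0.0275)² = 0.000188;  (1·δz/z)² = (1×0.0877)² = 0.00769;  (2·δb/b)² = (2×0.0987)² = 0.0389
δQ/Q = √(0.127) = 0.356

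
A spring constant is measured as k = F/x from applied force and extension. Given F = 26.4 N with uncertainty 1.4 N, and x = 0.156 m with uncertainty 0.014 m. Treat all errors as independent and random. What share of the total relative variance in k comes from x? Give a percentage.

74.1%

(δk/k)² = (1·δF/F)² + (-1·δx/x)²
  F term: (1×0.0530)² = 0.00281
  x term: (-1×0.0897)² = 0.00805
Total = 0.0109. Share from x = 0.00805/0.0109 = 0.741.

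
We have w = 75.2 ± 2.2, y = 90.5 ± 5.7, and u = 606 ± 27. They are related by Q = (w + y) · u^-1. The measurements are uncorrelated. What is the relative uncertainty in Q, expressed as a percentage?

5.78%

Let h = w + y = 166. δh = √(δw² + δy²) = √(4.84 + 32.5) = 6.11, so δh/h = 0.0369.
Q is then a monomial in h, u:
δQ/Q = √((δh/h)² + (-1·δu/u)²) = √(0.00136 + 0.00199) = 0.0578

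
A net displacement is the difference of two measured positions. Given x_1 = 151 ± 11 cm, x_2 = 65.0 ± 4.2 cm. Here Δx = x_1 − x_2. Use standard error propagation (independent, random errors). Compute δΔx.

11.8 cm

Δx is a linear combination, so absolute uncertainties add in quadrature:
  (δx_1)² = 121;  (δx_2)² = 17.6
δΔx = √(139) = 11.8 cm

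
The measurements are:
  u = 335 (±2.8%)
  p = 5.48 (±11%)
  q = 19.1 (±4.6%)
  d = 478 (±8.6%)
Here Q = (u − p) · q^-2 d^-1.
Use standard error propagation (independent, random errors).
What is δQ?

0.000244

Let w = u − p = 330. δw = √(δu² + δp²) = √(88.0 + 0.363) = 9.40, so δw/w = 0.0285.
Q is then a monomial in w, q, d:
δQ/Q = √((δw/w)² + (-2·δq/q)² + (-1·δd/d)²) = √(0.000814 + 0.00846 + 0.00740) = 0.129
Q = 0.00189, so δQ = 0.129 × 0.00189 = 0.000244.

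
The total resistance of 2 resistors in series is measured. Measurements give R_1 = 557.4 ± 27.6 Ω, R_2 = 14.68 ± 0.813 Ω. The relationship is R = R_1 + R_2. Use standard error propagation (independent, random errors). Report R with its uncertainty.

572.1 ± 27.6 Ω

For a sum/difference, combine absolute errors in quadrature:
  (δR_1)² = 762;  (δR_2)² = 0.661
δR = √(762) = 27.6 Ω
R = 572.1 Ω.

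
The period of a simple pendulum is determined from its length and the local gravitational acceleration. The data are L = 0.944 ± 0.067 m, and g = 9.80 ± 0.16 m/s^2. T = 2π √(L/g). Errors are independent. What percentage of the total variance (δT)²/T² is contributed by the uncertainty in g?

5.03%

(δT/T)² = (½·δL/L)² + (−½·δg/g)²
  L term: (0.5×0.0710)² = 0.00126
  g term: (-0.5×0.0163)² = 6.66e-05
Total = 0.00133. Share from g = 6.66e-05/0.00133 = 0.0503.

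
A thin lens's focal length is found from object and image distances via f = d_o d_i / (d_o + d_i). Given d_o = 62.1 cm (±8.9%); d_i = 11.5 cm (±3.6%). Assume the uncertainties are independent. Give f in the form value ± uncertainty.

∂f/∂d_o = (d_i/(d_o+d_i))² = 0.0244;  ∂f/∂d_i = (d_o/(d_o+d_i))² = 0.712
δf = √((∂f/∂d_o · δd_o)² + (∂f/∂d_i · δd_i)²) = √(0.0182 + 0.0869) = 0.324 cm
f = 9.70 cm.

9.70 ± 0.324 cm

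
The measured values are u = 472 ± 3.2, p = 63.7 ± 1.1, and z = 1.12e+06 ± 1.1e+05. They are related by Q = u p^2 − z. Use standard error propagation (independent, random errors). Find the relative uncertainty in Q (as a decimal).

Let w = u·p^2 = 1.92e+06. δw/w = √((1·δu/u)² + (2·δp/p)²) = √(4.6e-05 + 0.00119) = 0.0352, so δw = 67400.
Q = w − z: δQ = √(δw² + δz²) = √(4.54e+09 + 1.21e+10) = 1.29e+05
Q = 7.95e+05, so δQ/Q = 1.29e+05/7.95e+05 = 0.162.

0.162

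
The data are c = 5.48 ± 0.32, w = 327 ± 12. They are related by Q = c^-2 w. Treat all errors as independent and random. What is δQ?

1.33

Since Q is a product/quotient, work with relative uncertainties:
  (-2·δc/c)² = (-2×0.0584)² = 0.0136;  (1·δw/w)² = (1×0.0367)² = 0.00135
δQ/Q = √(0.0150) = 0.122
Q = 10.9, so δQ = 0.122 × 10.9 = 1.33.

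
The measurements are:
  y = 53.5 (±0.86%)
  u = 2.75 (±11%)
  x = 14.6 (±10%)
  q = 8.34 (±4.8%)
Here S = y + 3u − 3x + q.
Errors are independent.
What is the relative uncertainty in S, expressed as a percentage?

17.2%

Each term contributes (cᵢ δxᵢ)² to (δS)²:
  (δy)² = 0.212;  (3·δu)² = 0.824;  (3·δx)² = 19.2;  (δq)² = 0.160
δS = √(20.4) = 4.51
S = 26.3, so δS/S = 4.51/26.3 = 0.172.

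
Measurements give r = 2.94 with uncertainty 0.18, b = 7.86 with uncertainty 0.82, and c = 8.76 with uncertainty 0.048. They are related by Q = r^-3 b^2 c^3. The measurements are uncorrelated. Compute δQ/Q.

Products/powers → add relative errors in quadrature, weighted by exponent:
  (-3·δr/r)² = (-3×0.0612)² = 0.0337;  (2·δb/b)² = (2×0.104)² = 0.0435;  (3·δc/c)² = (3×0.00548)² = 0.000270
δQ/Q = √(0.0775) = 0.278

0.278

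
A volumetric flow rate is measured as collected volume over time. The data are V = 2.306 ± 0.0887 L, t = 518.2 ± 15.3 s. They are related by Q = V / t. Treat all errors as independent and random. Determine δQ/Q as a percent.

Products/powers → add relative errors in quadrature, weighted by exponent:
  (1·δV/V)² = (1×0.0385)² = 0.00148;  (-1·δt/t)² = (-1×0.0295)² = 0.000872
δQ/Q = √(0.00235) = 0.0485

4.85%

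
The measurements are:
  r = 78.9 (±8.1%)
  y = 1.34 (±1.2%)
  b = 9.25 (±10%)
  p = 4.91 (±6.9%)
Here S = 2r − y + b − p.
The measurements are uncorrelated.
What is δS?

12.8

For a sum/difference, combine absolute errors in quadrature:
  (2·δr)² = 163;  (δy)² = 0.000259;  (δb)² = 0.856;  (δp)² = 0.115
δS = √(164) = 12.8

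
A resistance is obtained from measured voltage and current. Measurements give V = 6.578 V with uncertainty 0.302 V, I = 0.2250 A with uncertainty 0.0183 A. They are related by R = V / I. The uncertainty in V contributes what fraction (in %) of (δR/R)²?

24.2%

(δR/R)² = (1·δV/V)² + (-1·δI/I)²
  V term: (1×0.0459)² = 0.00211
  I term: (-1×0.0813)² = 0.00662
Total = 0.00872. Share from V = 0.00211/0.00872 = 0.242.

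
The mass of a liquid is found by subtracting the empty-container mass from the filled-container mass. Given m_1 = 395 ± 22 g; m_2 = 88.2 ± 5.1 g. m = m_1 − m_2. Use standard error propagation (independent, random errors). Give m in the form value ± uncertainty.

307 ± 22.6 g

Each term contributes (cᵢ δxᵢ)² to (δm)²:
  (δm_1)² = 484;  (δm_2)² = 26.0
δm = √(510) = 22.6 g
m = 307 g.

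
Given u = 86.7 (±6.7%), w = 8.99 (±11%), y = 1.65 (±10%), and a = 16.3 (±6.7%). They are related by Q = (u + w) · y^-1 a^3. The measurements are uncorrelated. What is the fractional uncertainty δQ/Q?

0.233

Let h = u + w = 95.7. δh = √(δu² + δw²) = √(33.7 + 0.978) = 5.89, so δh/h = 0.0616.
Q is then a monomial in h, y, a:
δQ/Q = √((δh/h)² + (-1·δy/y)² + (3·δa/a)²) = √(0.00379 + 0.0100 + 0.0404) = 0.233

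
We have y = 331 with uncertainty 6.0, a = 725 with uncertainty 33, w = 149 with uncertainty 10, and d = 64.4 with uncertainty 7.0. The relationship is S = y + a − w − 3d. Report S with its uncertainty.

S is a linear combination, so absolute uncertainties add in quadrature:
  (δy)² = 36.0;  (δa)² = 1090;  (δw)² = 100;  (3·δd)² = 441
δS = √(1670) = 40.8
S = 714.

714 ± 40.8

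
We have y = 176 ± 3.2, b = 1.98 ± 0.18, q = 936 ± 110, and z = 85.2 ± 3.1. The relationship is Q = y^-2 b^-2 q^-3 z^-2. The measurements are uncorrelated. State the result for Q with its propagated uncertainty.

Q is a product of powers, so relative uncertainties combine in quadrature:
  (-2·δy/y)² = (-2×0.0182)² = 0.00132;  (-2·δb/b)² = (-2×0.0909)² = 0.0331;  (-3·δq/q)² = (-3×0.118)² = 0.124;  (-2·δz/z)² = (-2×0.0364)² = 0.00530
δQ/Q = √(0.164) = 0.405
Q = 1.38e-18, so δQ = 0.405 × 1.38e-18 = 5.6e-19.

(1.38 ± 0.560) × 10^-18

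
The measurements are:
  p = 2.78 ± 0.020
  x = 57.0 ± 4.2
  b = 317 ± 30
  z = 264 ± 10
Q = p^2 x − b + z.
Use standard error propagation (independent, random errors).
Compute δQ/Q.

0.118

Let w = p^2·x = 441. δw/w = √((2·δp/p)² + (1·δx/x)²) = √(0.000207 + 0.00543) = 0.0751, so δw = 33.1.
Q = w − b + z: δQ = √(δw² + δb² + δz²) = √(1090 + 900 + 100) = 45.8
Q = 388, so δQ/Q = 45.8/388 = 0.118.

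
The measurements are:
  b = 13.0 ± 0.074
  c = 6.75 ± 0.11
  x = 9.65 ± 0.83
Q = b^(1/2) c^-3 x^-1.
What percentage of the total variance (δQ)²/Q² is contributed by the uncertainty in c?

(δQ/Q)² = (½·δb/b)² + (-3·δc/c)² + (-1·δx/x)²
  b term: (0.5×0.00569)² = 8.1e-06
  c term: (-3×0.0163)² = 0.00239
  x term: (-1×0.0860)² = 0.00740
Total = 0.00980. Share from c = 0.00239/0.00980 = 0.244.

24.4%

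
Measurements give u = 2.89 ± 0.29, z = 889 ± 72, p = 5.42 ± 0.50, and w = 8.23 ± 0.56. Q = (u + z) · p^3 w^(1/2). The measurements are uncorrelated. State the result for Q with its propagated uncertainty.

(4.07 ± 1.18) × 10^5

Let h = u + z = 892. δh = √(δu² + δz²) = √(0.0841 + 5180) = 72.0, so δh/h = 0.0807.
Q is then a monomial in h, p, w:
δQ/Q = √((δh/h)² + (3·δp/p)² + (½·δw/w)²) = √(0.00652 + 0.0766 + 0.00116) = 0.290
Q = 4.07e+05, so δQ = 0.290 × 4.07e+05 = 1.18e+05.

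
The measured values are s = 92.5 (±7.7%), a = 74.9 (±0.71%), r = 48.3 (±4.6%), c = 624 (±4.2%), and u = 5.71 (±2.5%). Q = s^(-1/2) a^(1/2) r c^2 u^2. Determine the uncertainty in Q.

Relative error in a monomial: (δQ/Q)² = Σ (nᵢ · δxᵢ/xᵢ)².
  (−½·δs/s)² = (-0.5×0.0770)² = 0.00148;  (½·δa/a)² = (0.5×0.00710)² = 1.26e-05;  (1·δr/r)² = (1×0.0460)² = 0.00212;  (2·δc/c)² = (2×0.0420)² = 0.00706;  (2·δu/u)² = (2×0.0250)² = 0.00250
δQ/Q = √(0.0132) = 0.115
Q = 5.52e+08, so δQ = 0.115 × 5.52e+08 = 6.33e+07.

6.33e+07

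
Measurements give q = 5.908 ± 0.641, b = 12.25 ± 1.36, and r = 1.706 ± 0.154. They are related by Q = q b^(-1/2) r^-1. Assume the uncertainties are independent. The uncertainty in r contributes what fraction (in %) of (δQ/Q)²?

35.4%

(δQ/Q)² = (1·δq/q)² + (−½·δb/b)² + (-1·δr/r)²
  q term: (1×0.108)² = 0.0118
  b term: (-0.5×0.111)² = 0.00308
  r term: (-1×0.0903)² = 0.00815
Total = 0.0230. Share from r = 0.00815/0.0230 = 0.354.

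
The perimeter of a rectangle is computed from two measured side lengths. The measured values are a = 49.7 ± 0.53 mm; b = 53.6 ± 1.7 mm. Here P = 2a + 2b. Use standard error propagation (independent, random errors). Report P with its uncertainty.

Each term contributes (cᵢ δxᵢ)² to (δP)²:
  (2·δa)² = 1.12;  (2·δb)² = 11.6
δP = √(12.7) = 3.56 mm
P = 207 mm.

207 ± 3.56 mm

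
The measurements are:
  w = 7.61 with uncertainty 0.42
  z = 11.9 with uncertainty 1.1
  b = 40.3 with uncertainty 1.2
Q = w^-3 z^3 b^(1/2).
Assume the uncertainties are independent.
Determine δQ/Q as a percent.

For a monomial Q ∝ w^-3, z^3, b^(1/2), fractional errors add in quadrature:
  (-3·δw/w)² = (-3×0.0552)² = 0.0274;  (3·δz/z)² = (3×0.0924)² = 0.0769;  (½·δb/b)² = (0.5×0.0298)² = 0.000222
δQ/Q = √(0.105) = 0.323

32.3%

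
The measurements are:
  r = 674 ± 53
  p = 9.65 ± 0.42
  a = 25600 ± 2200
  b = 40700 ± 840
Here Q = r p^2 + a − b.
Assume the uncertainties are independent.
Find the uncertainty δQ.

7730

Let w = r·p^2 = 62800. δw/w = √((1·δr/r)² + (2·δp/p)²) = √(0.00618 + 0.00758) = 0.117, so δw = 7360.
Q = w + a − b: δQ = √(δw² + δa² + δb²) = √(5.42e+07 + 4.84e+06 + 7.06e+05) = 7730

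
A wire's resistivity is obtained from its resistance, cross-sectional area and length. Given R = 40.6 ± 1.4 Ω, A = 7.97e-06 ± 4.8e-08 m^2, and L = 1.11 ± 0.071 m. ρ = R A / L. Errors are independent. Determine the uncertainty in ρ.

2.13e-05 Ω·m

For a monomial ρ ∝ R, A, L^-1, fractional errors add in quadrature:
  (1·δR/R)² = (1×0.0345)² = 0.00119;  (1·δA/A)² = (1×0.00602)² = 3.63e-05;  (-1·δL/L)² = (-1×0.0640)² = 0.00409
δρ/ρ = √(0.00532) = 0.0729
ρ = 0.000292 Ω·m, so δρ = 0.0729 × 0.000292 = 2.13e-05 Ω·m.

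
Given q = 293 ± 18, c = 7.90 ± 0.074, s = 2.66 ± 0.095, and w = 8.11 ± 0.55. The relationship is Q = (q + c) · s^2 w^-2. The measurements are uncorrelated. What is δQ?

5.33

Let u = q + c = 301. δu = √(δq² + δc²) = √(324 + 0.00548) = 18.0, so δu/u = 0.0598.
Q is then a monomial in u, s, w:
δQ/Q = √((δu/u)² + (2·δs/s)² + (-2·δw/w)²) = √(0.00358 + 0.00510 + 0.0184) = 0.165
Q = 32.4, so δQ = 0.165 × 32.4 = 5.33.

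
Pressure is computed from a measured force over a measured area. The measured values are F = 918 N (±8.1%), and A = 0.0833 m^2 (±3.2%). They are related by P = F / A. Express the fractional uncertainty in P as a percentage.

8.71%

For a monomial P ∝ F, A^-1, fractional errors add in quadrature:
  (1·δF/F)² = (1×0.0810)² = 0.00656;  (-1·δA/A)² = (-1×0.0320)² = 0.00102
δP/P = √(0.00758) = 0.0871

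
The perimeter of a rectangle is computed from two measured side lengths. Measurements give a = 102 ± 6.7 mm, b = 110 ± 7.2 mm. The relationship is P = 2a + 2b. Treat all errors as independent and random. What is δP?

Absolute uncertainties add in quadrature for a linear combination:
  (2·δa)² = 180;  (2·δb)² = 207
δP = √(387) = 19.7 mm

19.7 mm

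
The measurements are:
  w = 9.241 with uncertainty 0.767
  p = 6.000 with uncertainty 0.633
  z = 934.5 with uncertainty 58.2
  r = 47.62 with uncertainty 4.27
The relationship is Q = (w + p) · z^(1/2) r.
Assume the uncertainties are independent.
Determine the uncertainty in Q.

Let u = w + p = 15.24. δu = √(δw² + δp²) = √(0.588 + 0.401) = 0.994, so δu/u = 0.0652.
Q is then a monomial in u, z, r:
δQ/Q = √((δu/u)² + (½·δz/z)² + (1·δr/r)²) = √(0.00426 + 0.000970 + 0.00804) = 0.115
Q = 22190, so δQ = 0.115 × 22190 = 2560.

2560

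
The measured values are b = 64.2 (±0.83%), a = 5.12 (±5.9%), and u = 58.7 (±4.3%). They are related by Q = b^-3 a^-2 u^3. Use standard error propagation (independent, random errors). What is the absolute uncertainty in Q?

0.00515

Since Q is a product/quotient, work with relative uncertainties:
  (-3·δb/b)² = (-3×0.00830)² = 0.000620;  (-2·δa/a)² = (-2×0.0590)² = 0.0139;  (3·δu/u)² = (3×0.0430)² = 0.0166
δQ/Q = √(0.0312) = 0.177
Q = 0.0292, so δQ = 0.177 × 0.0292 = 0.00515.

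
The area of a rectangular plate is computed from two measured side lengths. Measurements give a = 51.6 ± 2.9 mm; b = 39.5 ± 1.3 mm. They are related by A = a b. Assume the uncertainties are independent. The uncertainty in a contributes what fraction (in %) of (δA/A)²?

(δA/A)² = (1·δa/a)² + (1·δb/b)²
  a term: (1×0.0562)² = 0.00316
  b term: (1×0.0329)² = 0.00108
Total = 0.00424. Share from a = 0.00316/0.00424 = 0.745.

74.5%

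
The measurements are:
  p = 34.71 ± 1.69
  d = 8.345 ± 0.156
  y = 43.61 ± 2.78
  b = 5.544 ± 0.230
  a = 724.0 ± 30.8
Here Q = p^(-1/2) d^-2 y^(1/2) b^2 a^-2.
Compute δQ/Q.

0.131

For a monomial Q ∝ p^(-1/2), d^-2, y^(1/2), b^2, a^-2, fractional errors add in quadrature:
  (−½·δp/p)² = (-0.5×0.0487)² = 0.000593;  (-2·δd/d)² = (-2×0.0187)² = 0.00140;  (½·δy/y)² = (0.5×0.0637)² = 0.00102;  (2·δb/b)² = (2×0.0415)² = 0.00688;  (-2·δa/a)² = (-2×0.0425)² = 0.00724
δQ/Q = √(0.0171) = 0.131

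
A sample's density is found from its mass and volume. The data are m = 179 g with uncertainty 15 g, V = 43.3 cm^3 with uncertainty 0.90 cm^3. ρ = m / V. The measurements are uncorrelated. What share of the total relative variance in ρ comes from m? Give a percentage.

94.2%

(δρ/ρ)² = (1·δm/m)² + (-1·δV/V)²
  m term: (1×0.0838)² = 0.00702
  V term: (-1×0.0208)² = 0.000432
Total = 0.00745. Share from m = 0.00702/0.00745 = 0.942.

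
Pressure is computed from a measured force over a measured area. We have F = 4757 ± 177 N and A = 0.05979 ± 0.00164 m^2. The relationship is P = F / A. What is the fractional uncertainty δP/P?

Since P is a product/quotient, work with relative uncertainties:
  (1·δF/F)² = (1×0.0372)² = 0.00138;  (-1·δA/A)² = (-1×0.0274)² = 0.000752
δP/P = √(0.00214) = 0.0462

0.0462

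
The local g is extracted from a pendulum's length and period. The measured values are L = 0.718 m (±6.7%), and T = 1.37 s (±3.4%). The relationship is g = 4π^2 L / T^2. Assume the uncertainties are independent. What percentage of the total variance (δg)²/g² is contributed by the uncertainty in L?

(δg/g)² = (1·δL/L)² + (-2·δT/T)²
  L term: (1×0.0670)² = 0.00449
  T term: (-2×0.0340)² = 0.00462
Total = 0.00911. Share from L = 0.00449/0.00911 = 0.493.

49.3%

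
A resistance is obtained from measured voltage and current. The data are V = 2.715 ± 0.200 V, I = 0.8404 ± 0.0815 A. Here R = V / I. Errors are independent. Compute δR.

0.393 Ω

Relative error in a monomial: (δR/R)² = Σ (nᵢ · δxᵢ/xᵢ)².
  (1·δV/V)² = (1×0.0737)² = 0.00543;  (-1·δI/I)² = (-1×0.0970)² = 0.00940
δR/R = √(0.0148) = 0.122
R = 3.231 Ω, so δR = 0.122 × 3.231 = 0.393 Ω.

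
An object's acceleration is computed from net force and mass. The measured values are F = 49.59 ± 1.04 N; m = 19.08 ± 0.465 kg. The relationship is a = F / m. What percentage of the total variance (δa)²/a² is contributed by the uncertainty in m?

(δa/a)² = (1·δF/F)² + (-1·δm/m)²
  F term: (1×0.0210)² = 0.000440
  m term: (-1×0.0244)² = 0.000594
Total = 0.00103. Share from m = 0.000594/0.00103 = 0.575.

57.5%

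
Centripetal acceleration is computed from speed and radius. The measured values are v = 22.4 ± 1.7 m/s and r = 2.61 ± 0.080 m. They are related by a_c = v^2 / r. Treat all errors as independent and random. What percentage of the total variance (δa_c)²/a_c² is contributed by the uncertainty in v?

(δa_c/a_c)² = (2·δv/v)² + (-1·δr/r)²
  v term: (2×0.0759)² = 0.0230
  r term: (-1×0.0307)² = 0.000940
Total = 0.0240. Share from v = 0.0230/0.0240 = 0.961.

96.1%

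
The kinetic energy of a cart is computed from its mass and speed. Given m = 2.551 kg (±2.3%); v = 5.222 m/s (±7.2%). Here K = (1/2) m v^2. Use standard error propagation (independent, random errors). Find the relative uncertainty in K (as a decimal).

0.146

Since K is a product/quotient, work with relative uncertainties:
  (1·δm/m)² = (1×0.0230)² = 0.000529;  (2·δv/v)² = (2×0.0720)² = 0.0207
δK/K = √(0.0213) = 0.146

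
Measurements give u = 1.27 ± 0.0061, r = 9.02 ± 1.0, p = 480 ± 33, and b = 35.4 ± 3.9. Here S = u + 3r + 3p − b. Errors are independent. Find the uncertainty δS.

Sums and differences: (δS)² = Σ (cᵢ δxᵢ)².
  (δu)² = 3.72e-05;  (3·δr)² = 9.00;  (3·δp)² = 9800;  (δb)² = 15.2
δS = √(9830) = 99.1

99.1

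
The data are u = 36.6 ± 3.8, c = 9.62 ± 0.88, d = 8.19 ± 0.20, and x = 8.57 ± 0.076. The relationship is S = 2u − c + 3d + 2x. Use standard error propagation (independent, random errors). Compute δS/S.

0.0729

Sums and differences: (δS)² = Σ (cᵢ δxᵢ)².
  (2·δu)² = 57.8;  (δc)² = 0.774;  (3·δd)² = 0.360;  (2·δx)² = 0.0231
δS = √(58.9) = 7.68
S = 105, so δS/S = 7.68/105 = 0.0729.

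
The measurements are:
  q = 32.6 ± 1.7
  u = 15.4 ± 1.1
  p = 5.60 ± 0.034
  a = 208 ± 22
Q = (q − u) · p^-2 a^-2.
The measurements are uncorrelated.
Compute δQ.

3.07e-06

Let w = q − u = 17.2. δw = √(δq² + δu²) = √(2.89 + 1.21) = 2.02, so δw/w = 0.118.
Q is then a monomial in w, p, a:
δQ/Q = √((δw/w)² + (-2·δp/p)² + (-2·δa/a)²) = √(0.0139 + 0.000147 + 0.0447) = 0.242
Q = 1.27e-05, so δQ = 0.242 × 1.27e-05 = 3.07e-06.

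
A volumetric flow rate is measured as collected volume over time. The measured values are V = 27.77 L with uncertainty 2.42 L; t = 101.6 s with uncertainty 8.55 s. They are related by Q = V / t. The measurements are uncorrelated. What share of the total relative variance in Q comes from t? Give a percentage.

48.3%

(δQ/Q)² = (1·δV/V)² + (-1·δt/t)²
  V term: (1×0.0871)² = 0.00759
  t term: (-1×0.0842)² = 0.00708
Total = 0.0147. Share from t = 0.00708/0.0147 = 0.483.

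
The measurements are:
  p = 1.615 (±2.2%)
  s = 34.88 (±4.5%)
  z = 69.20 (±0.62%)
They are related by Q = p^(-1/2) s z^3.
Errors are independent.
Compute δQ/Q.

Each factor contributes (exponent × relative error)² to (δQ/Q)²:
  (−½·δp/p)² = (-0.5×0.0220)² = 0.000121;  (1·δs/s)² = (1×0.0450)² = 0.00202;  (3·δz/z)² = (3×0.00620)² = 0.000346
δQ/Q = √(0.00249) = 0.0499

0.0499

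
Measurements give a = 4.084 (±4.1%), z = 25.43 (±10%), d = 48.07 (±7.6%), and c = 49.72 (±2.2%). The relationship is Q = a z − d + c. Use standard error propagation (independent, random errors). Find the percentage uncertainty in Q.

Let p = a·z = 103.9. δp/p = √((1·δa/a)² + (1·δz/z)²) = √(0.00168 + 0.0100) = 0.108, so δp = 11.2.
Q = p − d + c: δQ = √(δp² + δd² + δc²) = √(126 + 13.3 + 1.20) = 11.9
Q = 105.5, so δQ/Q = 11.9/105.5 = 0.112.

11.2%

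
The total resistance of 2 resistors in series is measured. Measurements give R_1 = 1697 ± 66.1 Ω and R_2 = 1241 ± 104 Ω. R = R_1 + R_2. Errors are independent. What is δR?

Sums and differences: (δR)² = Σ (cᵢ δxᵢ)².
  (δR_1)² = 4370;  (δR_2)² = 10800
δR = √(15200) = 123 Ω

123 Ω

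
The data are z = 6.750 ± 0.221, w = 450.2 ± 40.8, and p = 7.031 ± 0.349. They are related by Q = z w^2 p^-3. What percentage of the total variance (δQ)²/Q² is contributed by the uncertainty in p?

39.5%

(δQ/Q)² = (1·δz/z)² + (2·δw/w)² + (-3·δp/p)²
  z term: (1×0.0327)² = 0.00107
  w term: (2×0.0906)² = 0.0329
  p term: (-3×0.0496)² = 0.0222
Total = 0.0561. Share from p = 0.0222/0.0561 = 0.395.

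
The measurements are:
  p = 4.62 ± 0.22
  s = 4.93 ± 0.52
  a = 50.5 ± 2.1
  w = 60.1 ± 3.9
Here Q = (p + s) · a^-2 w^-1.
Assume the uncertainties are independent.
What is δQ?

7.53e-06

Let u = p + s = 9.55. δu = √(δp² + δs²) = √(0.0484 + 0.270) = 0.565, so δu/u = 0.0591.
Q is then a monomial in u, a, w:
δQ/Q = √((δu/u)² + (-2·δa/a)² + (-1·δw/w)²) = √(0.00350 + 0.00692 + 0.00421) = 0.121
Q = 6.23e-05, so δQ = 0.121 × 6.23e-05 = 7.53e-06.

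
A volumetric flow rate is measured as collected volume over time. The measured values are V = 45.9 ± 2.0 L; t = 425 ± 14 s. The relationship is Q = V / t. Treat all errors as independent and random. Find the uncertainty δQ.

For a monomial Q ∝ V, t^-1, fractional errors add in quadrature:
  (1·δV/V)² = (1×0.0436)² = 0.00190;  (-1·δt/t)² = (-1×0.0329)² = 0.00109
δQ/Q = √(0.00298) = 0.0546
Q = 0.108 L/s, so δQ = 0.0546 × 0.108 = 0.00590 L/s.

0.00590 L/s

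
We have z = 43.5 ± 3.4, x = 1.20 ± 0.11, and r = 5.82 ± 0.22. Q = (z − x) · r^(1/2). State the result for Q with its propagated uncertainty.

Let u = z − x = 42.3. δu = √(δz² + δx²) = √(11.6 + 0.0121) = 3.40, so δu/u = 0.0804.
Q is then a monomial in u, r:
δQ/Q = √((δu/u)² + (½·δr/r)²) = √(0.00647 + 0.000357) = 0.0826
Q = 102, so δQ = 0.0826 × 102 = 8.43.

102 ± 8.43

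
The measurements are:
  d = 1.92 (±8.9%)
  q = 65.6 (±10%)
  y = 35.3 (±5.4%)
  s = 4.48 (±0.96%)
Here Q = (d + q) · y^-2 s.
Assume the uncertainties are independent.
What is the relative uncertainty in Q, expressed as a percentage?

14.6%

Let u = d + q = 67.5. δu = √(δd² + δq²) = √(0.0292 + 43.0) = 6.56, so δu/u = 0.0972.
Q is then a monomial in u, y, s:
δQ/Q = √((δu/u)² + (-2·δy/y)² + (1·δs/s)²) = √(0.00945 + 0.0117 + 9.22e-05) = 0.146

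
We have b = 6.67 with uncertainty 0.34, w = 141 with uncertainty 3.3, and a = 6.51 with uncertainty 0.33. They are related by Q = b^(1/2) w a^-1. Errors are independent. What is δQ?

3.43

Relative error in a monomial: (δQ/Q)² = Σ (nᵢ · δxᵢ/xᵢ)².
  (½·δb/b)² = (0.5×0.0510)² = 0.000650;  (1·δw/w)² = (1×0.0234)² = 0.000548;  (-1·δa/a)² = (-1×0.0507)² = 0.00257
δQ/Q = √(0.00377) = 0.0614
Q = 55.9, so δQ = 0.0614 × 55.9 = 3.43.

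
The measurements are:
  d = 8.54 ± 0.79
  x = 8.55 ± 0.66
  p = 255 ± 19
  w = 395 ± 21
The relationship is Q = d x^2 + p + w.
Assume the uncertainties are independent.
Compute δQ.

Let h = d·x^2 = 624. δh/h = √((1·δd/d)² + (2·δx/x)²) = √(0.00856 + 0.0238) = 0.180, so δh = 112.
Q = h + p + w: δQ = √(δh² + δp² + δw²) = √(12600 + 361 + 441) = 116

116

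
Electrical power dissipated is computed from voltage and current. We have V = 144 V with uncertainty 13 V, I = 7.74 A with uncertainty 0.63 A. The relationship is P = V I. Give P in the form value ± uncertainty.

Relative error in a monomial: (δP/P)² = Σ (nᵢ · δxᵢ/xᵢ)².
  (1·δV/V)² = (1×0.0903)² = 0.00815;  (1·δI/I)² = (1×0.0814)² = 0.00663
δP/P = √(0.0148) = 0.122
P = 1110 W, so δP = 0.122 × 1110 = 135 W.

1110 ± 135 W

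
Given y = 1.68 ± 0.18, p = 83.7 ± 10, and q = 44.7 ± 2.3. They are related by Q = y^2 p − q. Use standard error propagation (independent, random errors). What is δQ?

Let w = y^2·p = 236. δw/w = √((2·δy/y)² + (1·δp/p)²) = √(0.0459 + 0.0143) = 0.245, so δw = 58.0.
Q = w − q: δQ = √(δw² + δq²) = √(3360 + 5.29) = 58.0

58.0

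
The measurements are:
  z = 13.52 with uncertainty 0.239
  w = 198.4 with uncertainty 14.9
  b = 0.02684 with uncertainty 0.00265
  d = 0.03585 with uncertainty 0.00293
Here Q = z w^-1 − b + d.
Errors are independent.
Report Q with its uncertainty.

0.07716 ± 0.00658

Let p = z·w^-1 = 0.06815. δp/p = √((1·δz/z)² + (-1·δw/w)²) = √(0.000312 + 0.00564) = 0.0772, so δp = 0.00526.
Q = p − b + d: δQ = √(δp² + δb² + δd²) = √(2.76e-05 + 7.02e-06 + 8.58e-06) = 0.00658
Q = 0.07716.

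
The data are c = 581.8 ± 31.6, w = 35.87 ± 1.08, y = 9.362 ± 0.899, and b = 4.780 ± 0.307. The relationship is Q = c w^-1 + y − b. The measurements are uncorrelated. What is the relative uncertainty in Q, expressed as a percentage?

6.66%

Let p = c·w^-1 = 16.22. δp/p = √((1·δc/c)² + (-1·δw/w)²) = √(0.00295 + 0.000907) = 0.0621, so δp = 1.01.
Q = p + y − b: δQ = √(δp² + δy² + δb²) = √(1.01 + 0.808 + 0.0942) = 1.38
Q = 20.80, so δQ/Q = 1.38/20.80 = 0.0666.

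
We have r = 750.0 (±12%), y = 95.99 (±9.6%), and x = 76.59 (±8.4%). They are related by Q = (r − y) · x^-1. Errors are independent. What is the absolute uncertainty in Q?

Let u = r − y = 654.0. δu = √(δr² + δy²) = √(8100 + 84.9) = 90.5, so δu/u = 0.138.
Q is then a monomial in u, x:
δQ/Q = √((δu/u)² + (-1·δx/x)²) = √(0.0191 + 0.00706) = 0.162
Q = 8.539, so δQ = 0.162 × 8.539 = 1.38.

1.38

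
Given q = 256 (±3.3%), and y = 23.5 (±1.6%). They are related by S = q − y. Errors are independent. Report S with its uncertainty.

232 ± 8.46

For a sum/difference, combine absolute errors in quadrature:
  (δq)² = 71.4;  (δy)² = 0.141
δS = √(71.5) = 8.46
S = 232.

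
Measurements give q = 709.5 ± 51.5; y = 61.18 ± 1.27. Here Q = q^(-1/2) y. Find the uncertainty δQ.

Q is a product of powers, so relative uncertainties combine in quadrature:
  (−½·δq/q)² = (-0.5×0.0726)² = 0.00132;  (1·δy/y)² = (1×0.0208)² = 0.000431
δQ/Q = √(0.00175) = 0.0418
Q = 2.297, so δQ = 0.0418 × 2.297 = 0.0960.

0.0960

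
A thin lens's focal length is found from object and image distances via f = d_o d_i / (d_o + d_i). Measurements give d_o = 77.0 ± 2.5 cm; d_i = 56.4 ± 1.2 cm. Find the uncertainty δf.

0.600 cm

∂f/∂d_o = (d_i/(d_o+d_i))² = 0.179;  ∂f/∂d_i = (d_o/(d_o+d_i))² = 0.333
δf = √((∂f/∂d_o · δd_o)² + (∂f/∂d_i · δd_i)²) = √(0.200 + 0.160) = 0.600 cm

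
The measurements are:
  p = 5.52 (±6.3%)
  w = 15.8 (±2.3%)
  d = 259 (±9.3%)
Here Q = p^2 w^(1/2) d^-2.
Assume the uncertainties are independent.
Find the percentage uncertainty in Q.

For a monomial Q ∝ p^2, w^(1/2), d^-2, fractional errors add in quadrature:
  (2·δp/p)² = (2×0.0630)² = 0.0159;  (½·δw/w)² = (0.5×0.0230)² = 0.000132;  (-2·δd/d)² = (-2×0.0930)² = 0.0346
δQ/Q = √(0.0506) = 0.225

22.5%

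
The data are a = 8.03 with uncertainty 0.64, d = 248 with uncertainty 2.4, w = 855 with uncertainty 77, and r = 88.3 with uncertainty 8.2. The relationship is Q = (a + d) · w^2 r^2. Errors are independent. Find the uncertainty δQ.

Let u = a + d = 256. δu = √(δa² + δd²) = √(0.410 + 5.76) = 2.48, so δu/u = 0.00970.
Q is then a monomial in u, w, r:
δQ/Q = √((δu/u)² + (2·δw/w)² + (2·δr/r)²) = √(9.41e-05 + 0.0324 + 0.0345) = 0.259
Q = 1.46e+12, so δQ = 0.259 × 1.46e+12 = 3.78e+11.

3.78e+11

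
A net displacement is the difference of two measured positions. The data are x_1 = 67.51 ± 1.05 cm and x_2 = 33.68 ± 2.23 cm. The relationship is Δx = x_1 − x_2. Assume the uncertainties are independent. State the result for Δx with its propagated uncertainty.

Sums and differences: (δΔx)² = Σ (cᵢ δxᵢ)².
  (δx_1)² = 1.10;  (δx_2)² = 4.97
δΔx = √(6.08) = 2.46 cm
Δx = 33.83 cm.

33.83 ± 2.46 cm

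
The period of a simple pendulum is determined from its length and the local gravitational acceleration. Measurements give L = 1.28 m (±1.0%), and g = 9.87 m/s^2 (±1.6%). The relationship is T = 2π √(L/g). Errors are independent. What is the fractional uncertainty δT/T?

0.00943

Each factor contributes (exponent × relative error)² to (δT/T)²:
  (½·δL/L)² = (0.5×0.0100)² = 2.5e-05;  (−½·δg/g)² = (-0.5×0.0160)² = 6.4e-05
δT/T = √(8.9e-05) = 0.00943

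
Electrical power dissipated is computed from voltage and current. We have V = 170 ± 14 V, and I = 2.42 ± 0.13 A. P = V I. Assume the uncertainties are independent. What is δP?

For a monomial P ∝ V, I, fractional errors add in quadrature:
  (1·δV/V)² = (1×0.0824)² = 0.00678;  (1·δI/I)² = (1×0.0537)² = 0.00289
δP/P = √(0.00967) = 0.0983
P = 411 W, so δP = 0.0983 × 411 = 40.5 W.

40.5 W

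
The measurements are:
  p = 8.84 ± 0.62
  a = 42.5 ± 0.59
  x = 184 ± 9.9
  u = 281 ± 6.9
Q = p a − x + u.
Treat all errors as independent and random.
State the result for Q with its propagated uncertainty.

Let w = p·a = 376. δw/w = √((1·δp/p)² + (1·δa/a)²) = √(0.00492 + 0.000193) = 0.0715, so δw = 26.9.
Q = w − x + u: δQ = √(δw² + δx² + δu²) = √(722 + 98.0 + 47.6) = 29.4
Q = 473.

473 ± 29.4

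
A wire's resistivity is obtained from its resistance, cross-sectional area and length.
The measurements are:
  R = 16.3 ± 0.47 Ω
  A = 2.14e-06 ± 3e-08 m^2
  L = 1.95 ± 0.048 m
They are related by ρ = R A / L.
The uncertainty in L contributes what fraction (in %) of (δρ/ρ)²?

(δρ/ρ)² = (1·δR/R)² + (1·δA/A)² + (-1·δL/L)²
  R term: (1×0.0288)² = 0.000831
  A term: (1×0.0140)² = 0.000197
  L term: (-1×0.0246)² = 0.000606
Total = 0.00163. Share from L = 0.000606/0.00163 = 0.371.

37.1%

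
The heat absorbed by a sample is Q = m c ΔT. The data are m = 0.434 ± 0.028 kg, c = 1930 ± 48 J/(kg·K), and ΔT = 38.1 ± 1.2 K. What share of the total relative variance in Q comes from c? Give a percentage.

(δQ/Q)² = (1·δm/m)² + (1·δc/c)² + (1·δΔT/ΔT)²
  m term: (1×0.0645)² = 0.00416
  c term: (1×0.0249)² = 0.000619
  ΔT term: (1×0.0315)² = 0.000992
Total = 0.00577. Share from c = 0.000619/0.00577 = 0.107.

10.7%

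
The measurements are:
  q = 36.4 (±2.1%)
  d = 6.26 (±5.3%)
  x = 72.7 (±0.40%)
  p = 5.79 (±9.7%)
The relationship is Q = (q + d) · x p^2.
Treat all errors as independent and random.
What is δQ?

20300

Let u = q + d = 42.7. δu = √(δq² + δd²) = √(0.584 + 0.110) = 0.833, so δu/u = 0.0195.
Q is then a monomial in u, x, p:
δQ/Q = √((δu/u)² + (1·δx/x)² + (2·δp/p)²) = √(0.000382 + 1.6e-05 + 0.0376) = 0.195
Q = 1.04e+05, so δQ = 0.195 × 1.04e+05 = 20300.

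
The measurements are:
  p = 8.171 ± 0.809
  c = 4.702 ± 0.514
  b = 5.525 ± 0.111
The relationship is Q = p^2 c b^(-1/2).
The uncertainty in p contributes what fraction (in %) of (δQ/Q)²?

76.5%

(δQ/Q)² = (2·δp/p)² + (1·δc/c)² + (−½·δb/b)²
  p term: (2×0.0990)² = 0.0392
  c term: (1×0.109)² = 0.0119
  b term: (-0.5×0.0201)² = 0.000101
Total = 0.0513. Share from p = 0.0392/0.0513 = 0.765.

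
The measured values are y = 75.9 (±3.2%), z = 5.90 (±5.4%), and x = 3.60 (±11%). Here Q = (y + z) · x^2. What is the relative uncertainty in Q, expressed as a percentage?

22.2%

Let u = y + z = 81.8. δu = √(δy² + δz²) = √(5.90 + 0.102) = 2.45, so δu/u = 0.0299.
Q is then a monomial in u, x:
δQ/Q = √((δu/u)² + (2·δx/x)²) = √(0.000897 + 0.0484) = 0.222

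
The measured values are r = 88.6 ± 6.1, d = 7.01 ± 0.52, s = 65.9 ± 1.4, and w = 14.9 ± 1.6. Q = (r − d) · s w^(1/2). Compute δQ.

1970

Let u = r − d = 81.6. δu = √(δr² + δd²) = √(37.2 + 0.270) = 6.12, so δu/u = 0.0750.
Q is then a monomial in u, s, w:
δQ/Q = √((δu/u)² + (1·δs/s)² + (½·δw/w)²) = √(0.00563 + 0.000451 + 0.00288) = 0.0947
Q = 20800, so δQ = 0.0947 × 20800 = 1970.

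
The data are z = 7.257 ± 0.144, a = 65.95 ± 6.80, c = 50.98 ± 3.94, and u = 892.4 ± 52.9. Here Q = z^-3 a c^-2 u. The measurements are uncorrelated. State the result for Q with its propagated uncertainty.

Products/powers → add relative errors in quadrature, weighted by exponent:
  (-3·δz/z)² = (-3×0.0198)² = 0.00354;  (1·δa/a)² = (1×0.103)² = 0.0106;  (-2·δc/c)² = (-2×0.0773)² = 0.0239;  (1·δu/u)² = (1×0.0593)² = 0.00351
δQ/Q = √(0.0416) = 0.204
Q = 0.05925, so δQ = 0.204 × 0.05925 = 0.0121.

0.05925 ± 0.0121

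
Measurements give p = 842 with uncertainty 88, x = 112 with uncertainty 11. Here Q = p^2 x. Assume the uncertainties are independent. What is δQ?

1.83e+07

Relative error in a monomial: (δQ/Q)² = Σ (nᵢ · δxᵢ/xᵢ)².
  (2·δp/p)² = (2×0.105)² = 0.0437;  (1·δx/x)² = (1×0.0982)² = 0.00965
δQ/Q = √(0.0533) = 0.231
Q = 7.94e+07, so δQ = 0.231 × 7.94e+07 = 1.83e+07.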